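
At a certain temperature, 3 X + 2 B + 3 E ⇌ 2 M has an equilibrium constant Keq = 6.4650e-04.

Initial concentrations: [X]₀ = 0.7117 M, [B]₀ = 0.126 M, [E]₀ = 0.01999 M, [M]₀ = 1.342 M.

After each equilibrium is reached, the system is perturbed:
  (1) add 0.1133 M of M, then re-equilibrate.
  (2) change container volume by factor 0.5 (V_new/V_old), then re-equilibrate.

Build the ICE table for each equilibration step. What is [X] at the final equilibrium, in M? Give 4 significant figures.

Q₀ = 3.9394e+07 vs Keq = 6.4650e-04 ⇒ Q>K, reverse
Step 1:
                  X         B         E         M
  I          0.7117     0.126   0.01999     1.342
  C           1.648     1.099     1.648    -1.099
  E            2.36     1.225     1.668    0.2432
  solve Keq expr → x = -0.5494; check Q = 6.4650e-04
Then add 0.1133 M of M.
Step 2:
                  X         B         E         M
  I            2.36     1.225     1.668    0.3565
  C         0.09362   0.06241   0.09362  -0.06241
  E           2.453     1.287     1.762    0.2941
  solve Keq expr → x = -0.03121; check Q = 6.4650e-04
Then change container volume by factor 0.5 (V_new/V_old).
Step 3:
                  X         B         E         M
  I           4.907     2.574     3.524    0.5882
  C          -1.096   -0.7307    -1.096    0.7307
  E           3.811     1.844     2.427     1.319
  solve Keq expr → x = 0.3654; check Q = 6.4650e-04

[X]_eq = 3.811 M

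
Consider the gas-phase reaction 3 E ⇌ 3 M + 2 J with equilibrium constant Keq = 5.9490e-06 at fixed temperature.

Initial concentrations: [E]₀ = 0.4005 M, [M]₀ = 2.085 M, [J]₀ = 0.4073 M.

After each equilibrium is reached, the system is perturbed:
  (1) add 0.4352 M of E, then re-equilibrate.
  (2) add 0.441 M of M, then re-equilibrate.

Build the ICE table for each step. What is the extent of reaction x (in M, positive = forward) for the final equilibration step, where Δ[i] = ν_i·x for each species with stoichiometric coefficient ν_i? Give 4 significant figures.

Q₀ = 23.41 vs Keq = 5.9490e-06 ⇒ Q>K, reverse
Step 1:
                   E          M          J
  I           0.4005      2.085     0.4073
  C           0.6089    -0.6089    -0.4059
  E            1.009      1.476   0.001379
  solve Keq expr → x = -0.203; check Q = 5.9490e-06
Then add 0.4352 M of E.
Step 2:
                   E          M          J
  I            1.445      1.476   0.001379
  C        -0.001463   0.001463 9.7504e-04
  E            1.443      1.478   0.002354
  solve Keq expr → x = 4.8752e-04; check Q = 5.9490e-06
Then add 0.441 M of M.
Step 3:
                   E          M          J
  I            1.443      1.919   0.002354
  C          0.00114   -0.00114 -7.5979e-04
  E            1.444      1.917   0.001594
  solve Keq expr → x = -3.7990e-04; check Q = 5.9490e-06

x = -3.7990e-04 M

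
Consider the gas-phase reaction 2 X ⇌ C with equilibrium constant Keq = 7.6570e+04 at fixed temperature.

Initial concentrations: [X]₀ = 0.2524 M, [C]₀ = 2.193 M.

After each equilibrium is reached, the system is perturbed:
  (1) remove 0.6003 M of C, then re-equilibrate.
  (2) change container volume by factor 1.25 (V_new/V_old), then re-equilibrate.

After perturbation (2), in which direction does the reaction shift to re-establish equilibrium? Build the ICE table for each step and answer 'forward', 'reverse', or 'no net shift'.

Q₀ = 34.42 vs Keq = 7.6570e+04 ⇒ Q<K, forward
Step 1:
                  X         C
  Initial    0.2524     2.193
  Change    -0.2469    0.1234
  Equil      0.0055     2.316
  solve Keq expr → x = 0.1234; check Q = 7.6570e+04
Then remove 0.6003 M of C.
Step 2:
                  X         C
  Initial    0.0055     1.716
  Change  -7.6550e-04 3.8275e-04
  Equil    0.004735     1.717
  solve Keq expr → x = 3.8275e-04; check Q = 7.6570e+04
Then change container volume by factor 1.25 (V_new/V_old).
Step 3:
                  X         C
  Initial  0.003788     1.373
  Change  4.4674e-04 -2.2337e-04
  Equil    0.004235     1.373
  solve Keq expr → x = -2.2337e-04; check Q = 7.6570e+04

Direction: reverse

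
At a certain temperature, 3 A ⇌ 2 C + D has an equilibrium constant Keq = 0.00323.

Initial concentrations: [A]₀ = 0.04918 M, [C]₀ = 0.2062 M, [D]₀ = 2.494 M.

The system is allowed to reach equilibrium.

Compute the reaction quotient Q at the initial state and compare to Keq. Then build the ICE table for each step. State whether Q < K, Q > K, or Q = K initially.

Q₀ = 891.5; Q > K (proceeds reverse)

Q₀ = 891.5 vs Keq = 0.00323 ⇒ Q>K, reverse
Step 1:
                   A          C          D
  I          0.04918     0.2062      2.494
  C            0.298    -0.1987   -0.09934
  E           0.3472   0.007514      2.395
  solve Keq expr → x = -0.09934; check Q = 0.00323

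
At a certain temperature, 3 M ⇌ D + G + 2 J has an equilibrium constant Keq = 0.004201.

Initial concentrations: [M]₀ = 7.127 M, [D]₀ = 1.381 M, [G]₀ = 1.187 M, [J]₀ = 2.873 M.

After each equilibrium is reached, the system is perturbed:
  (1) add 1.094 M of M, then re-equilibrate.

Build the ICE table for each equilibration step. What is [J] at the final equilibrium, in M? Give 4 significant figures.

Q₀ = 0.03738 vs Keq = 0.004201 ⇒ Q>K, reverse
Step 1:
                    M           D           G           J
  init          7.127       1.381       1.187       2.873
  Δ             1.373     -0.4577     -0.4577     -0.9155
  eq              8.5      0.9233      0.7293       1.958
  solve Keq expr → x = -0.4577; check Q = 0.004201
Then add 1.094 M of M.
Step 2:
                    M           D           G           J
  init          9.594      0.9233      0.7293       1.958
  Δ           -0.2064     0.06881     0.06881      0.1376
  eq            9.388      0.9921      0.7981       2.095
  solve Keq expr → x = 0.06881; check Q = 0.004201

[J]_eq = 2.095 M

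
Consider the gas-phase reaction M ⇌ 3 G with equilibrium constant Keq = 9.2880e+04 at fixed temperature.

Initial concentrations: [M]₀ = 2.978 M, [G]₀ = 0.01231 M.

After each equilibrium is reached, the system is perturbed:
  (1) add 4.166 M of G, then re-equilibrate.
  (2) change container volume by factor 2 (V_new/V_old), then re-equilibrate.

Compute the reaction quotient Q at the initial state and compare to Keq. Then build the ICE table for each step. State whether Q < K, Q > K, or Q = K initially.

Q₀ = 6.2640e-07 vs Keq = 9.2880e+04 ⇒ Q<K, forward
Step 1:
                    M           G
  Initial       2.978     0.01231
  Change        -2.97       8.911
  Equil       0.00765       8.923
  solve Keq expr → x = 2.97; check Q = 9.2880e+04
Then add 4.166 M of G.
Step 2:
                    M           G
  Initial     0.00765       13.09
  Change      0.01623    -0.04868
  Equil       0.02388       13.04
  solve Keq expr → x = -0.01623; check Q = 9.2880e+04
Then change container volume by factor 2 (V_new/V_old).
Step 3:
                    M           G
  Initial     0.01194        6.52
  Change    -0.008917     0.02675
  Equil      0.003022       6.547
  solve Keq expr → x = 0.008917; check Q = 9.2880e+04

Q₀ = 6.2640e-07; Q < K (proceeds forward)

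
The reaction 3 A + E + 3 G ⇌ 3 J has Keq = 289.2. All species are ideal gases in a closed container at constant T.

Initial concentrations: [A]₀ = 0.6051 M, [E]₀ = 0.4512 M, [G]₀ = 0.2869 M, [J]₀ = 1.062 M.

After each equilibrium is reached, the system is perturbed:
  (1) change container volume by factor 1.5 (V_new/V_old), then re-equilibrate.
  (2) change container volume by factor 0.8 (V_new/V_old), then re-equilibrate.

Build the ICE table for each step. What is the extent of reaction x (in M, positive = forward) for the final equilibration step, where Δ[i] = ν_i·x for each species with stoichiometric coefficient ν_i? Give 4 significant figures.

x = 0.01569 M

Q₀ = 507.4 vs Keq = 289.2 ⇒ Q>K, reverse
Step 1:
                    A           E           G           J
  init         0.6051      0.4512      0.2869       1.062
  Δ            0.0306      0.0102      0.0306     -0.0306
  eq           0.6357      0.4614      0.3175       1.031
  solve Keq expr → x = -0.0102; check Q = 289.2
Then change container volume by factor 1.5 (V_new/V_old).
Step 2:
                    A           E           G           J
  init         0.4238      0.3076      0.2117      0.6876
  Δ           0.06607     0.02202     0.06607    -0.06607
  eq           0.4899      0.3296      0.2777      0.6215
  solve Keq expr → x = -0.02202; check Q = 289.2
Then change container volume by factor 0.8 (V_new/V_old).
Step 3:
                    A           E           G           J
  init         0.6123       0.412      0.3472      0.7769
  Δ          -0.04708    -0.01569    -0.04708     0.04708
  eq           0.5653      0.3963      0.3001       0.824
  solve Keq expr → x = 0.01569; check Q = 289.2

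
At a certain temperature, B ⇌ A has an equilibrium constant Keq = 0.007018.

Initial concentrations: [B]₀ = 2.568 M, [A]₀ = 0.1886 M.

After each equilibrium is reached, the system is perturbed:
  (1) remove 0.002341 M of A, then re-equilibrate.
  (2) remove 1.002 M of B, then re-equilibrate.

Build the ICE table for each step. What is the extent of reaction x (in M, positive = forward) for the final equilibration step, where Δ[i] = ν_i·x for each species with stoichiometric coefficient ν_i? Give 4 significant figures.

Q₀ = 0.07344 vs Keq = 0.007018 ⇒ Q>K, reverse
Step 1:
                    B           A
  Initial       2.568      0.1886
  Change       0.1694     -0.1694
  Equil         2.737     0.01921
  solve Keq expr → x = -0.1694; check Q = 0.007018
Then remove 0.002341 M of A.
Step 2:
                    B           A
  Initial       2.737     0.01687
  Change    -0.002325    0.002325
  Equil         2.735     0.01919
  solve Keq expr → x = 0.002325; check Q = 0.007018
Then remove 1.002 M of B.
Step 3:
                    B           A
  Initial       1.733     0.01919
  Change     0.006983   -0.006983
  Equil          1.74     0.01221
  solve Keq expr → x = -0.006983; check Q = 0.007018

x = -0.006983 M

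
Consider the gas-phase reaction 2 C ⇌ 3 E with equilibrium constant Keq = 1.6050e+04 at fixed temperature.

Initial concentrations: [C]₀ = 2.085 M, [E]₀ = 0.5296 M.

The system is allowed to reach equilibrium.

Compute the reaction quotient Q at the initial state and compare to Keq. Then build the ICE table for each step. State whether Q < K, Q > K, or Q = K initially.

Q₀ = 0.03417; Q < K (proceeds forward)

Q₀ = 0.03417 vs Keq = 1.6050e+04 ⇒ Q<K, forward
Step 1:
                    C           E
  I             2.085      0.5296
  C            -2.032       3.047
  E            0.0534       3.577
  solve Keq expr → x = 1.016; check Q = 1.6050e+04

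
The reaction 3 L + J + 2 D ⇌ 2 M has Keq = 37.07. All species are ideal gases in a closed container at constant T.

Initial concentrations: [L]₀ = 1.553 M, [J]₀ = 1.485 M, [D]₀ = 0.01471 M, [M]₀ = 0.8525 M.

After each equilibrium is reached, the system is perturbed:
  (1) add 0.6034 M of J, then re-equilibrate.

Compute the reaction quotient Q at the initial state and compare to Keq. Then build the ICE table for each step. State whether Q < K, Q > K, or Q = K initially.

Q₀ = 603.8 vs Keq = 37.07 ⇒ Q>K, reverse
Step 1:
                   L          J          D          M
  init         1.553      1.485    0.01471     0.8525
  Δ           0.0579     0.0193     0.0386    -0.0386
  eq           1.611      1.504    0.05331     0.8139
  solve Keq expr → x = -0.0193; check Q = 37.07
Then add 0.6034 M of J.
Step 2:
                   L          J          D          M
  init         1.611      2.108    0.05331     0.8139
  Δ         -0.01103  -0.003677  -0.007355   0.007355
  eq             1.6      2.104    0.04595     0.8213
  solve Keq expr → x = 0.003677; check Q = 37.07

Q₀ = 603.8; Q > K (proceeds reverse)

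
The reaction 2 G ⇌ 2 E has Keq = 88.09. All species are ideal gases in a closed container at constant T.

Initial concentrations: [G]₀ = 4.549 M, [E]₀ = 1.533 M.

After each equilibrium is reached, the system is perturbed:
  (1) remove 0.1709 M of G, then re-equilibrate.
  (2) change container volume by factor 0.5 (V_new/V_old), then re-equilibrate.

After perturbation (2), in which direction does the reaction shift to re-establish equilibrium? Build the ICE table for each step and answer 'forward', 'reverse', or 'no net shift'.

Direction: no net shift

Q₀ = 0.1136 vs Keq = 88.09 ⇒ Q<K, forward
Step 1:
                    G           E
  Initial       4.549       1.533
  Change       -3.963       3.963
  Equil        0.5856       5.496
  solve Keq expr → x = 1.982; check Q = 88.09
Then remove 0.1709 M of G.
Step 2:
                    G           E
  Initial      0.4147       5.496
  Change       0.1544     -0.1544
  Equil        0.5692       5.342
  solve Keq expr → x = -0.07722; check Q = 88.09
Then change container volume by factor 0.5 (V_new/V_old).
Step 3:
                    G           E
  Initial       1.138       10.68
  Change            0           0
  Equil         1.138       10.68
  solve Keq expr → x = 0; check Q = 88.09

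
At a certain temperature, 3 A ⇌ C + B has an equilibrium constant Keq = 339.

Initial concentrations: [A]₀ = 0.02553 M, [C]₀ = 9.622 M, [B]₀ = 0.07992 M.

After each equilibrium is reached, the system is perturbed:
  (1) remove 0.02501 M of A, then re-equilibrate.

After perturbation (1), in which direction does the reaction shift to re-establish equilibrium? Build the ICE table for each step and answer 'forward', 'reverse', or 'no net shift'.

Q₀ = 4.6213e+04 vs Keq = 339 ⇒ Q>K, reverse
Step 1:
                  A         C         B
  init      0.02553     9.622   0.07992
  Δ         0.08734  -0.02911  -0.02911
  eq         0.1129     9.593   0.05081
  solve Keq expr → x = -0.02911; check Q = 339
Then remove 0.02501 M of A.
Step 2:
                  A         C         B
  init      0.08786     9.593   0.05081
  Δ         0.01985 -0.006618 -0.006618
  eq         0.1077     9.586   0.04419
  solve Keq expr → x = -0.006618; check Q = 339

Direction: reverse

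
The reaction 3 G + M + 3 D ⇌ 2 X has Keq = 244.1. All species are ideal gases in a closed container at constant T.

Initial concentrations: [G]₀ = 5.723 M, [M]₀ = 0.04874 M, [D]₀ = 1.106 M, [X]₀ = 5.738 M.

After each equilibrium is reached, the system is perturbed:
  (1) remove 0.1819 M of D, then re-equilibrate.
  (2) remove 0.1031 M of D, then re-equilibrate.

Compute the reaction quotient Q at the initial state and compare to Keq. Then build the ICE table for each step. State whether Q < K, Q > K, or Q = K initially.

Q₀ = 2.664; Q < K (proceeds forward)

Q₀ = 2.664 vs Keq = 244.1 ⇒ Q<K, forward
Step 1:
                   G          M          D          X
  init         5.723    0.04874      1.106      5.738
  Δ          -0.1435   -0.04784    -0.1435    0.09568
  eq           5.579 9.0024e-04     0.9625      5.834
  solve Keq expr → x = 0.04784; check Q = 244.1
Then remove 0.1819 M of D.
Step 2:
                   G          M          D          X
  init         5.579 9.0024e-04     0.7806      5.834
  Δ         0.002309 7.6956e-04   0.002309  -0.001539
  eq           5.582    0.00167     0.7829      5.832
  solve Keq expr → x = -7.6956e-04; check Q = 244.1
Then remove 0.1031 M of D.
Step 3:
                   G          M          D          X
  init         5.582    0.00167     0.6798      5.832
  Δ         0.002542 8.4749e-04   0.002542  -0.001695
  eq           5.584   0.002517     0.6823       5.83
  solve Keq expr → x = -8.4749e-04; check Q = 244.1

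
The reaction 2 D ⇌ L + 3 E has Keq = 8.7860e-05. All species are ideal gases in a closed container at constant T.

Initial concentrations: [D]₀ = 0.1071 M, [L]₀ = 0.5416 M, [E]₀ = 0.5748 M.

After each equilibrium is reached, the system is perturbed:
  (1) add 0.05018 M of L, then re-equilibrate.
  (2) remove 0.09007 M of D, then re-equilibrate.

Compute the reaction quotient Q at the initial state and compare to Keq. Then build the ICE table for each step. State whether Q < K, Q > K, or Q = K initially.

Q₀ = 8.967; Q > K (proceeds reverse)

Q₀ = 8.967 vs Keq = 8.7860e-05 ⇒ Q>K, reverse
Step 1:
                    D           L           E
  init         0.1071      0.5416      0.5748
  Δ            0.3582     -0.1791     -0.5374
  eq           0.4653      0.3625     0.03744
  solve Keq expr → x = -0.1791; check Q = 8.7860e-05
Then add 0.05018 M of L.
Step 2:
                    D           L           E
  init         0.4653      0.4127     0.03744
  Δ          0.001011 -5.0568e-04   -0.001517
  eq           0.4664      0.4122     0.03592
  solve Keq expr → x = -5.0568e-04; check Q = 8.7860e-05
Then remove 0.09007 M of D.
Step 3:
                    D           L           E
  init         0.3763      0.4122     0.03592
  Δ          0.003055   -0.001527   -0.004582
  eq           0.3793      0.4106     0.03134
  solve Keq expr → x = -0.001527; check Q = 8.7860e-05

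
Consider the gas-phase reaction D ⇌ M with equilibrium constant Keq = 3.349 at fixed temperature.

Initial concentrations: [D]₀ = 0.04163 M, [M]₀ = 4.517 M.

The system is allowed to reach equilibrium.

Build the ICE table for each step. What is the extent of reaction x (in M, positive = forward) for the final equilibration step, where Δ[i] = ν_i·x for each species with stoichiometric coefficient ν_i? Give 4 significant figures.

x = -1.007 M

Q₀ = 108.5 vs Keq = 3.349 ⇒ Q>K, reverse
Step 1:
                   D          M
  Initial    0.04163      4.517
  Change       1.007     -1.007
  Equil        1.048       3.51
  solve Keq expr → x = -1.007; check Q = 3.349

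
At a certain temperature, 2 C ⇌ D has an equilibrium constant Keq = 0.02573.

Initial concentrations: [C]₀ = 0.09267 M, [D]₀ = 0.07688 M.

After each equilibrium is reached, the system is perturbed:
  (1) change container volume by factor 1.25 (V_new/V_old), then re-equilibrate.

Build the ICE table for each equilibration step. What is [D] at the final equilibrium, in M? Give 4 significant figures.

Q₀ = 8.952 vs Keq = 0.02573 ⇒ Q>K, reverse
Step 1:
                    C           D
  Initial     0.09267     0.07688
  Change       0.1507    -0.07536
  Equil        0.2434    0.001524
  solve Keq expr → x = -0.07536; check Q = 0.02573
Then change container volume by factor 1.25 (V_new/V_old).
Step 2:
                    C           D
  Initial      0.1947    0.001219
  Change   4.7812e-04 -2.3906e-04
  Equil        0.1952  9.8023e-04
  solve Keq expr → x = -2.3906e-04; check Q = 0.02573

[D]_eq = 9.8023e-04 M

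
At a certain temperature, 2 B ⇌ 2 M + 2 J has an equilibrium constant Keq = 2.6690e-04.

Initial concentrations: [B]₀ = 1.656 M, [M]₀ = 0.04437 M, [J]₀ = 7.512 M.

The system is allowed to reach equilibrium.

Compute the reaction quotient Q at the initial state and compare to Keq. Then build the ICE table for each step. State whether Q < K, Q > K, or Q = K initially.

Q₀ = 0.04051 vs Keq = 2.6690e-04 ⇒ Q>K, reverse
Step 1:
                    B           M           J
  Initial       1.656     0.04437       7.512
  Change      0.04066    -0.04066    -0.04066
  Equil         1.697     0.00371       7.471
  solve Keq expr → x = -0.02033; check Q = 2.6690e-04

Q₀ = 0.04051; Q > K (proceeds reverse)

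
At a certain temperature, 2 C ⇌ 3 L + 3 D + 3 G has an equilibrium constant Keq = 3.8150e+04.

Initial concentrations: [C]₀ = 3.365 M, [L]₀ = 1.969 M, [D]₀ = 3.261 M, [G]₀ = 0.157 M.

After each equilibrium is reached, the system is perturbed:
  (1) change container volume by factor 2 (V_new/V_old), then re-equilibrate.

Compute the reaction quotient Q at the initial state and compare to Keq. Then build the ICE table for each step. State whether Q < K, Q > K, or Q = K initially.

Q₀ = 0.09047; Q < K (proceeds forward)

Q₀ = 0.09047 vs Keq = 3.8150e+04 ⇒ Q<K, forward
Step 1:
                  C         L         D         G
  init        3.365     1.969     3.261     0.157
  Δ          -1.443     2.164     2.164     2.164
  eq          1.922     4.133     5.425     2.321
  solve Keq expr → x = 0.7214; check Q = 3.8150e+04
Then change container volume by factor 2 (V_new/V_old).
Step 2:
                  C         L         D         G
  init       0.9611     2.067     2.713     1.161
  Δ         -0.5234    0.7851    0.7851    0.7851
  eq         0.4377     2.852     3.498     1.946
  solve Keq expr → x = 0.2617; check Q = 3.8150e+04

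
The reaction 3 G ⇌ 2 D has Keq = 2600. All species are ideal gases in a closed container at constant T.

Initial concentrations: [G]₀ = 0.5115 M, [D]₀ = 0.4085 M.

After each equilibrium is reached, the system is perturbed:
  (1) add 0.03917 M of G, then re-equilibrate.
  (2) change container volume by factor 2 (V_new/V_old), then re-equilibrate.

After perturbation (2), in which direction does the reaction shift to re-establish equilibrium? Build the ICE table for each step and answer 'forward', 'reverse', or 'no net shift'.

Direction: reverse

Q₀ = 1.247 vs Keq = 2600 ⇒ Q<K, forward
Step 1:
                   G          D
  I           0.5115     0.4085
  C          -0.4536     0.3024
  E          0.05793     0.7109
  solve Keq expr → x = 0.1512; check Q = 2600
Then add 0.03917 M of G.
Step 2:
                   G          D
  I           0.0971     0.7109
  C         -0.03781    0.02521
  E          0.05929     0.7361
  solve Keq expr → x = 0.0126; check Q = 2600
Then change container volume by factor 2 (V_new/V_old).
Step 3:
                   G          D
  I          0.02964      0.368
  C         0.007372  -0.004915
  E          0.03702     0.3631
  solve Keq expr → x = -0.002457; check Q = 2600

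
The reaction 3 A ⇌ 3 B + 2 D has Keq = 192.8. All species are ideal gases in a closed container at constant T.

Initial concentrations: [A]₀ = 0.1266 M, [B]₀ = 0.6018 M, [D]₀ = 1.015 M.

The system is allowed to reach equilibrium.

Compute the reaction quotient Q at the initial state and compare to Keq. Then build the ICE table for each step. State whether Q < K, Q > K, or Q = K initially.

Q₀ = 110.7; Q < K (proceeds forward)

Q₀ = 110.7 vs Keq = 192.8 ⇒ Q<K, forward
Step 1:
                  A         B         D
  I          0.1266    0.6018     1.015
  C         -0.0175    0.0175   0.01167
  E          0.1091    0.6193     1.027
  solve Keq expr → x = 0.005834; check Q = 192.8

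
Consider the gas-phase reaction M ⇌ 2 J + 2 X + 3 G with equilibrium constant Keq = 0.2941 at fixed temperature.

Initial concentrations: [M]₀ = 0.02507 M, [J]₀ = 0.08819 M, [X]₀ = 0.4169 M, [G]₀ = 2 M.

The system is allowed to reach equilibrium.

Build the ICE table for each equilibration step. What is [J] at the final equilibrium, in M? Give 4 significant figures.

Q₀ = 0.4314 vs Keq = 0.2941 ⇒ Q>K, reverse
Step 1:
                    M           J           X           G
  init        0.02507     0.08819      0.4169           2
  Δ          0.003878   -0.007756   -0.007756    -0.01163
  eq          0.02895     0.08043      0.4091       1.988
  solve Keq expr → x = -0.003878; check Q = 0.2941

[J]_eq = 0.08043 M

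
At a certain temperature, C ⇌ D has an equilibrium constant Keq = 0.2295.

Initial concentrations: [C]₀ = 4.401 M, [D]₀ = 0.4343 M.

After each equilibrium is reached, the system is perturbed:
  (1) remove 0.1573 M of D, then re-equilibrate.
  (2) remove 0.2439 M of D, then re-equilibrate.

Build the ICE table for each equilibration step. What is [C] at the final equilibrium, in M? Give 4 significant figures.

[C]_eq = 3.606 M

Q₀ = 0.09868 vs Keq = 0.2295 ⇒ Q<K, forward
Step 1:
                    C           D
  I             4.401      0.4343
  C           -0.4683      0.4683
  E             3.933      0.9026
  solve Keq expr → x = 0.4683; check Q = 0.2295
Then remove 0.1573 M of D.
Step 2:
                    C           D
  I             3.933      0.7453
  C           -0.1279      0.1279
  E             3.805      0.8732
  solve Keq expr → x = 0.1279; check Q = 0.2295
Then remove 0.2439 M of D.
Step 3:
                    C           D
  I             3.805      0.6293
  C           -0.1984      0.1984
  E             3.606      0.8277
  solve Keq expr → x = 0.1984; check Q = 0.2295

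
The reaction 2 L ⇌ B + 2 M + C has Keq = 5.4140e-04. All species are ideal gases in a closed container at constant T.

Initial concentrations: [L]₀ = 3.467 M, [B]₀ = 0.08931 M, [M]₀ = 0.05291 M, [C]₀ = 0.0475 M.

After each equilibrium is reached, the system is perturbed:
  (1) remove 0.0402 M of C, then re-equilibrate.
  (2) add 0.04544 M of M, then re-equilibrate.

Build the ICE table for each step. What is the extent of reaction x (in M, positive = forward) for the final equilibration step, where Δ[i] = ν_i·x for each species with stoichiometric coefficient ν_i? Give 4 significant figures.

x = -0.01078 M

Q₀ = 9.8801e-07 vs Keq = 5.4140e-04 ⇒ Q<K, forward
Step 1:
                  L         B         M         C
  init        3.467   0.08931   0.05291    0.0475
  Δ         -0.2927    0.1463    0.2927    0.1463
  eq          3.174    0.2356    0.3456    0.1938
  solve Keq expr → x = 0.1463; check Q = 5.4140e-04
Then remove 0.0402 M of C.
Step 2:
                  L         B         M         C
  init        3.174    0.2356    0.3456    0.1536
  Δ        -0.02024   0.01012   0.02024   0.01012
  eq          3.154    0.2458    0.3658    0.1638
  solve Keq expr → x = 0.01012; check Q = 5.4140e-04
Then add 0.04544 M of M.
Step 3:
                  L         B         M         C
  init        3.154    0.2458    0.4113    0.1638
  Δ         0.02155  -0.01078  -0.02155  -0.01078
  eq          3.176     0.235    0.3897     0.153
  solve Keq expr → x = -0.01078; check Q = 5.4140e-04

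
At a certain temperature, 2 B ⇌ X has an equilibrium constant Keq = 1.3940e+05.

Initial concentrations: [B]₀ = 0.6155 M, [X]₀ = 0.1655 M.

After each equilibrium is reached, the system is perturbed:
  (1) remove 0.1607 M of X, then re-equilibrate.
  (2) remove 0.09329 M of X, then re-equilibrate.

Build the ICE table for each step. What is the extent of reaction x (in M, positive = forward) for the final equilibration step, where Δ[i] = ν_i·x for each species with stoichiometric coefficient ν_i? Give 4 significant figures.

Q₀ = 0.4369 vs Keq = 1.3940e+05 ⇒ Q<K, forward
Step 1:
                   B          X
  init        0.6155     0.1655
  Δ          -0.6137     0.3068
  eq        0.001841     0.4723
  solve Keq expr → x = 0.3068; check Q = 1.3940e+05
Then remove 0.1607 M of X.
Step 2:
                   B          X
  init      0.001841     0.3116
  Δ       -3.4516e-04 1.7258e-04
  eq        0.001496     0.3118
  solve Keq expr → x = 1.7258e-04; check Q = 1.3940e+05
Then remove 0.09329 M of X.
Step 3:
                   B          X
  init      0.001496     0.2185
  Δ       -2.4322e-04 1.2161e-04
  eq        0.001252     0.2186
  solve Keq expr → x = 1.2161e-04; check Q = 1.3940e+05

x = 1.2161e-04 M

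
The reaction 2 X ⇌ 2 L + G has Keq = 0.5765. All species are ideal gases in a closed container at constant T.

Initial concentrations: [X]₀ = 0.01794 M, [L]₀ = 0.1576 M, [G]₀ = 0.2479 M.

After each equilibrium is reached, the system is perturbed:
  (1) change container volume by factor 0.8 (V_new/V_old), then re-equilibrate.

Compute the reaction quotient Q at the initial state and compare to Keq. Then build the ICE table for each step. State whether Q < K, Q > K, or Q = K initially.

Q₀ = 19.13 vs Keq = 0.5765 ⇒ Q>K, reverse
Step 1:
                    X           L           G
  I           0.01794      0.1576      0.2479
  C           0.04939    -0.04939     -0.0247
  E           0.06733      0.1082      0.2232
  solve Keq expr → x = -0.0247; check Q = 0.5765
Then change container volume by factor 0.8 (V_new/V_old).
Step 2:
                    X           L           G
  I           0.08416      0.1353       0.279
  C          0.005591   -0.005591   -0.002796
  E           0.08976      0.1297      0.2762
  solve Keq expr → x = -0.002796; check Q = 0.5765

Q₀ = 19.13; Q > K (proceeds reverse)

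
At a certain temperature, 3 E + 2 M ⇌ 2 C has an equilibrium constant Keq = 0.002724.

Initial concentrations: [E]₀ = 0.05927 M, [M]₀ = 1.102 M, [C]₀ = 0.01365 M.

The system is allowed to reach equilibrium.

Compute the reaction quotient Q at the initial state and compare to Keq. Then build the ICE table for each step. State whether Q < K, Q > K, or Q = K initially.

Q₀ = 0.7369 vs Keq = 0.002724 ⇒ Q>K, reverse
Step 1:
                  E         M         C
  init      0.05927     1.102   0.01365
  Δ         0.01858   0.01239  -0.01239
  eq        0.07785     1.114  0.001263
  solve Keq expr → x = -0.006193; check Q = 0.002724

Q₀ = 0.7369; Q > K (proceeds reverse)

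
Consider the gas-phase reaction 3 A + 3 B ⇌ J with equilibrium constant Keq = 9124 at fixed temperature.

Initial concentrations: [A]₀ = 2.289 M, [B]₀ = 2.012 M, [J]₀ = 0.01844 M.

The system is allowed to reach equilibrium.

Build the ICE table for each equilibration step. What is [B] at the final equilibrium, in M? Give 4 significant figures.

[B]_eq = 0.1079 M

Q₀ = 1.8877e-04 vs Keq = 9124 ⇒ Q<K, forward
Step 1:
                   A          B          J
  Initial      2.289      2.012    0.01844
  Change      -1.904     -1.904     0.6347
  Equil       0.3849     0.1079     0.6531
  solve Keq expr → x = 0.6347; check Q = 9124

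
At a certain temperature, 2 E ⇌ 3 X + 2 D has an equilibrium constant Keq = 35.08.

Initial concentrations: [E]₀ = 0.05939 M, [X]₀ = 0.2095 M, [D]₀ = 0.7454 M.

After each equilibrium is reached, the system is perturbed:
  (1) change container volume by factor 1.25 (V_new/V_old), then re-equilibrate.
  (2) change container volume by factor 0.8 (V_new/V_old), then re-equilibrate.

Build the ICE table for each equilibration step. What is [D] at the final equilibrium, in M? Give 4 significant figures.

[D]_eq = 0.7861 M

Q₀ = 1.448 vs Keq = 35.08 ⇒ Q<K, forward
Step 1:
                    E           X           D
  init        0.05939      0.2095      0.7454
  Δ          -0.04071     0.06107     0.04071
  eq          0.01868      0.2706      0.7861
  solve Keq expr → x = 0.02036; check Q = 35.08
Then change container volume by factor 1.25 (V_new/V_old).
Step 2:
                    E           X           D
  init        0.01494      0.2165      0.6289
  Δ         -0.003763    0.005645    0.003763
  eq          0.01118      0.2221      0.6327
  solve Keq expr → x = 0.001882; check Q = 35.08
Then change container volume by factor 0.8 (V_new/V_old).
Step 3:
                    E           X           D
  init        0.01398      0.2776      0.7908
  Δ          0.004704   -0.007056   -0.004704
  eq          0.01868      0.2706      0.7861
  solve Keq expr → x = -0.002352; check Q = 35.08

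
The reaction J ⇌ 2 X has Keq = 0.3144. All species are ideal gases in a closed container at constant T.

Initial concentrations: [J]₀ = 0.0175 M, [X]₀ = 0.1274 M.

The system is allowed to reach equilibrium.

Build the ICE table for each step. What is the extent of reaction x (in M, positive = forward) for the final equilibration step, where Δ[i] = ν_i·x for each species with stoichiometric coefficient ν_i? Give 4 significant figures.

Q₀ = 0.9275 vs Keq = 0.3144 ⇒ Q>K, reverse
Step 1:
                    J           X
  Initial      0.0175      0.1274
  Change      0.01397    -0.02793
  Equil       0.03147     0.09947
  solve Keq expr → x = -0.01397; check Q = 0.3144

x = -0.01397 M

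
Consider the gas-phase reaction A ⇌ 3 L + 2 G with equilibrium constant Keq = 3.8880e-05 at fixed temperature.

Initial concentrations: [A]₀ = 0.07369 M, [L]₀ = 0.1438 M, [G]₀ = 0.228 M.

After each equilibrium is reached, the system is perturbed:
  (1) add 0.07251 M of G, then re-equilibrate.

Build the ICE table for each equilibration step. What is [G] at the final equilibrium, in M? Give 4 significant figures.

[G]_eq = 0.233 M

Q₀ = 0.002098 vs Keq = 3.8880e-05 ⇒ Q>K, reverse
Step 1:
                   A          L          G
  init       0.07369     0.1438      0.228
  Δ          0.03043   -0.09128   -0.06085
  eq          0.1041    0.05252     0.1671
  solve Keq expr → x = -0.03043; check Q = 3.8880e-05
Then add 0.07251 M of G.
Step 2:
                   A          L          G
  init        0.1041    0.05252     0.2397
  Δ          0.00333  -0.009989  -0.006659
  eq          0.1074    0.04253      0.233
  solve Keq expr → x = -0.00333; check Q = 3.8880e-05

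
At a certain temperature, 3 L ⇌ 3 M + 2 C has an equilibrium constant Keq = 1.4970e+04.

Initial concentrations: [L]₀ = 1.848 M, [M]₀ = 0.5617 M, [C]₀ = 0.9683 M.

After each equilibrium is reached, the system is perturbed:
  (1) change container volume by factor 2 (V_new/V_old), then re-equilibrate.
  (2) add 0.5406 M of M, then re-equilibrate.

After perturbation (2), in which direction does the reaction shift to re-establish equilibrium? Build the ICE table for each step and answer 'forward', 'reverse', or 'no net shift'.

Direction: reverse

Q₀ = 0.02633 vs Keq = 1.4970e+04 ⇒ Q<K, forward
Step 1:
                  L         M         C
  init        1.848    0.5617    0.9683
  Δ          -1.698     1.698     1.132
  eq         0.1503     2.259       2.1
  solve Keq expr → x = 0.5659; check Q = 1.4970e+04
Then change container volume by factor 2 (V_new/V_old).
Step 2:
                  L         M         C
  init      0.07517      1.13      1.05
  Δ        -0.02618   0.02618   0.01746
  eq        0.04899     1.156     1.067
  solve Keq expr → x = 0.008728; check Q = 1.4970e+04
Then add 0.5406 M of M.
Step 3:
                  L         M         C
  init      0.04899     1.696     1.067
  Δ         0.02137  -0.02137  -0.01425
  eq        0.07036     1.675     1.053
  solve Keq expr → x = -0.007124; check Q = 1.4970e+04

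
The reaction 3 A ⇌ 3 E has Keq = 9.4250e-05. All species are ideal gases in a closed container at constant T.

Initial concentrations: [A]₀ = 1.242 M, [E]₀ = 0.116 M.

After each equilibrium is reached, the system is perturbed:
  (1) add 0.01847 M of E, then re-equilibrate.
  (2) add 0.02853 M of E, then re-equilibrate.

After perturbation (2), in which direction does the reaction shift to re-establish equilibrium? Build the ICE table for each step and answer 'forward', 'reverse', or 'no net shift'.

Q₀ = 8.1472e-04 vs Keq = 9.4250e-05 ⇒ Q>K, reverse
Step 1:
                    A           E
  I             1.242       0.116
  C           0.05689    -0.05689
  E             1.299     0.05911
  solve Keq expr → x = -0.01896; check Q = 9.4250e-05
Then add 0.01847 M of E.
Step 2:
                    A           E
  I             1.299     0.07758
  C           0.01767    -0.01767
  E             1.317     0.05991
  solve Keq expr → x = -0.005889; check Q = 9.4250e-05
Then add 0.02853 M of E.
Step 3:
                    A           E
  I             1.317     0.08844
  C           0.02729    -0.02729
  E             1.344     0.06116
  solve Keq expr → x = -0.009096; check Q = 9.4250e-05

Direction: reverse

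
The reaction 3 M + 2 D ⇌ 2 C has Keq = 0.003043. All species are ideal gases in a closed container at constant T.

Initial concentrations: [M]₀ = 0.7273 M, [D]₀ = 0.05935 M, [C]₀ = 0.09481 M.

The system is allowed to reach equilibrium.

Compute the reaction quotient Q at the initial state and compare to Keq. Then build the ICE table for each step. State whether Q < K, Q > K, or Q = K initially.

Q₀ = 6.633; Q > K (proceeds reverse)

Q₀ = 6.633 vs Keq = 0.003043 ⇒ Q>K, reverse
Step 1:
                    M           D           C
  I            0.7273     0.05935     0.09481
  C            0.1325     0.08832    -0.08832
  E            0.8598      0.1477    0.006494
  solve Keq expr → x = -0.04416; check Q = 0.003043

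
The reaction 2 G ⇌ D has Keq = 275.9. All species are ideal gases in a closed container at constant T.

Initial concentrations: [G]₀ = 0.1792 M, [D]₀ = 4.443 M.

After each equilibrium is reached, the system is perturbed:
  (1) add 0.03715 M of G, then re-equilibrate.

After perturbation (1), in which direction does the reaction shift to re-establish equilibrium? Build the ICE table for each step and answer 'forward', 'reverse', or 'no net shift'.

Direction: forward

Q₀ = 138.4 vs Keq = 275.9 ⇒ Q<K, forward
Step 1:
                   G          D
  init        0.1792      4.443
  Δ         -0.05193    0.02596
  eq          0.1273      4.469
  solve Keq expr → x = 0.02596; check Q = 275.9
Then add 0.03715 M of G.
Step 2:
                   G          D
  init        0.1644      4.469
  Δ         -0.03689    0.01844
  eq          0.1275      4.487
  solve Keq expr → x = 0.01844; check Q = 275.9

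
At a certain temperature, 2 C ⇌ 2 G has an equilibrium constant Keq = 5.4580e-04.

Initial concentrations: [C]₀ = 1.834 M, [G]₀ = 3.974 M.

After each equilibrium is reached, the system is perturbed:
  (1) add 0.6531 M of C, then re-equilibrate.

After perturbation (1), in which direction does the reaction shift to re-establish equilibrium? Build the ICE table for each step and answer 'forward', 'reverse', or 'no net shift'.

Direction: forward

Q₀ = 4.695 vs Keq = 5.4580e-04 ⇒ Q>K, reverse
Step 1:
                   C          G
  I            1.834      3.974
  C            3.841     -3.841
  E            5.675     0.1326
  solve Keq expr → x = -1.921; check Q = 5.4580e-04
Then add 0.6531 M of C.
Step 2:
                   C          G
  I            6.329     0.1326
  C         -0.01491    0.01491
  E            6.314     0.1475
  solve Keq expr → x = 0.007455; check Q = 5.4580e-04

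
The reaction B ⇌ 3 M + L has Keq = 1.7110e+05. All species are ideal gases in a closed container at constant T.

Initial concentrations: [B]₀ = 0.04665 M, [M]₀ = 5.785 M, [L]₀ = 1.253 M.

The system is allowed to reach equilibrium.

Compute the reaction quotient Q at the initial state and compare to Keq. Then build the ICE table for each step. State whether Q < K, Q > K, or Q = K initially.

Q₀ = 5200; Q < K (proceeds forward)

Q₀ = 5200 vs Keq = 1.7110e+05 ⇒ Q<K, forward
Step 1:
                    B           M           L
  init        0.04665       5.785       1.253
  Δ          -0.04508      0.1352     0.04508
  eq         0.001574        5.92       1.298
  solve Keq expr → x = 0.04508; check Q = 1.7110e+05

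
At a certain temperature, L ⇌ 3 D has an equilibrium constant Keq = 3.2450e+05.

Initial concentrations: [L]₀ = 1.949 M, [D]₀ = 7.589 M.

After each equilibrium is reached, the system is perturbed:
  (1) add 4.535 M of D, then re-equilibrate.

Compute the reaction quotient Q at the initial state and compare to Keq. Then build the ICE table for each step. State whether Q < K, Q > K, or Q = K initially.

Q₀ = 224.3; Q < K (proceeds forward)

Q₀ = 224.3 vs Keq = 3.2450e+05 ⇒ Q<K, forward
Step 1:
                  L         D
  I           1.949     7.589
  C          -1.942     5.825
  E        0.007438     13.41
  solve Keq expr → x = 1.942; check Q = 3.2450e+05
Then add 4.535 M of D.
Step 2:
                  L         D
  I        0.007438     17.95
  C         0.01029  -0.03087
  E         0.01773     17.92
  solve Keq expr → x = -0.01029; check Q = 3.2450e+05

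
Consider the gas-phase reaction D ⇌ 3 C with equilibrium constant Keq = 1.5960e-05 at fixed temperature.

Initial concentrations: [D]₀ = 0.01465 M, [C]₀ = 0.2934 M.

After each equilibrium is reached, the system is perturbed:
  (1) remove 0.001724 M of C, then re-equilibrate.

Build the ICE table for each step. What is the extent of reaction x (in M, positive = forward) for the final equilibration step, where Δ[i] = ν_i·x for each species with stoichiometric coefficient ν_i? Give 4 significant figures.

Q₀ = 1.724 vs Keq = 1.5960e-05 ⇒ Q>K, reverse
Step 1:
                    D           C
  Initial     0.01465      0.2934
  Change       0.0938     -0.2814
  Equil        0.1084     0.01201
  solve Keq expr → x = -0.0938; check Q = 1.5960e-05
Then remove 0.001724 M of C.
Step 2:
                    D           C
  Initial      0.1084     0.01028
  Change  -5.6767e-04    0.001703
  Equil        0.1079     0.01199
  solve Keq expr → x = 5.6767e-04; check Q = 1.5960e-05

x = 5.6767e-04 M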